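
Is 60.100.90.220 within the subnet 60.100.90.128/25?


Subnet network: 60.100.90.128
Test IP AND mask: 60.100.90.128
Yes, 60.100.90.220 is in 60.100.90.128/25


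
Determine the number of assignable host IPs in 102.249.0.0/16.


Host bits = 32 - 16 = 16
Total addresses = 2^16 = 65536
Usable = total - 2 (network and broadcast)
Usable hosts: 65534


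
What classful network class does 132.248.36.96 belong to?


First octet: 132
Binary: 10000100
10xxxxxx -> Class B (128-191)
Class B, default mask 255.255.0.0 (/16)


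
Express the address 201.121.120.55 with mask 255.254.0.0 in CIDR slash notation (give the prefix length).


Binary: 11111111.11111110.00000000.00000000
Count leading 1s
Prefix: /15


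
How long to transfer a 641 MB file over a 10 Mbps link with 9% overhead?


Effective throughput = 10 * (1 - 9/100) = 9.1 Mbps
File size in Mb = 641 * 8 = 5128 Mb
Time = 5128 / 9.1
Time = 563.5165 seconds


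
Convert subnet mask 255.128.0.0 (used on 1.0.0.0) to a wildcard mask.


Subnet mask: 255.128.0.0
Wildcard = 255.255.255.255 - subnet mask
255 - 255 = 0
255 - 128 = 127
255 - 0 = 255
255 - 0 = 255
Wildcard: 0.127.255.255


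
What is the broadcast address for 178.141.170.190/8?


Network: 178.0.0.0/8
Host bits = 24
Set all host bits to 1:
Broadcast: 178.255.255.255


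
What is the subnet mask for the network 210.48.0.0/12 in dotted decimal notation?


/12 means 12 network bits, 20 host bits
Binary: 11111111111100000000000000000000
Mask: 255.240.0.0


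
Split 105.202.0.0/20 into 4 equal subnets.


New prefix = 20 + 2 = 22
Each subnet has 1024 addresses
  105.202.0.0/22
  105.202.4.0/22
  105.202.8.0/22
  105.202.12.0/22
Subnets: 105.202.0.0/22, 105.202.4.0/22, 105.202.8.0/22, 105.202.12.0/22


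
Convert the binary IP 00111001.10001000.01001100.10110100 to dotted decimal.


00111001 = 57
10001000 = 136
01001100 = 76
10110100 = 180
IP: 57.136.76.180


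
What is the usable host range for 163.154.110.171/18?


Network: 163.154.64.0
Broadcast: 163.154.127.255
First usable = network + 1
Last usable = broadcast - 1
Range: 163.154.64.1 to 163.154.127.254


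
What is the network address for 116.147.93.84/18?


IP:   01110100.10010011.01011101.01010100
Mask: 11111111.11111111.11000000.00000000
AND operation:
Net:  01110100.10010011.01000000.00000000
Network: 116.147.64.0/18


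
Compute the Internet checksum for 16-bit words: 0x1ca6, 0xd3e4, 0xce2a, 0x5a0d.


Sum all words (with carry folding):
+ 0x1ca6 = 0x1ca6
+ 0xd3e4 = 0xf08a
+ 0xce2a = 0xbeb5
+ 0x5a0d = 0x18c3
One's complement: ~0x18c3
Checksum = 0xe73c


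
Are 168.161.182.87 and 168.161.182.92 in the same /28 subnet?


Mask: 255.255.255.240
168.161.182.87 AND mask = 168.161.182.80
168.161.182.92 AND mask = 168.161.182.80
Yes, same subnet (168.161.182.80)


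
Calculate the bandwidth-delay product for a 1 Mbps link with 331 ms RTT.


BDP = bandwidth * RTT
= 1 Mbps * 331 ms
= 1 * 1e6 * 331 / 1000 bits
= 331000 bits
= 41375 bytes
= 40.4053 KB
BDP = 331000 bits (41375 bytes)


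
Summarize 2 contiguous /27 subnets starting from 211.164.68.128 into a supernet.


Original prefix: /27
Number of subnets: 2 = 2^1
New prefix = 27 - 1 = 26
Supernet: 211.164.68.128/26


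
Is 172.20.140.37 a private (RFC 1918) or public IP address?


RFC 1918 private ranges:
  10.0.0.0/8 (10.0.0.0 - 10.255.255.255)
  172.16.0.0/12 (172.16.0.0 - 172.31.255.255)
  192.168.0.0/16 (192.168.0.0 - 192.168.255.255)
Private (in 172.16.0.0/12)


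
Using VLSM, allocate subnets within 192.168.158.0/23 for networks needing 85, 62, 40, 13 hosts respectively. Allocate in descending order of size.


85 hosts -> /25 (126 usable): 192.168.158.0/25
62 hosts -> /26 (62 usable): 192.168.158.128/26
40 hosts -> /26 (62 usable): 192.168.158.192/26
13 hosts -> /28 (14 usable): 192.168.159.0/28
Allocation: 192.168.158.0/25 (85 hosts, 126 usable); 192.168.158.128/26 (62 hosts, 62 usable); 192.168.158.192/26 (40 hosts, 62 usable); 192.168.159.0/28 (13 hosts, 14 usable)


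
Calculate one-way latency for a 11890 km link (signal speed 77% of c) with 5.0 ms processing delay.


Speed = 0.77 * 3e5 km/s = 231000 km/s
Propagation delay = 11890 / 231000 = 0.0515 s = 51.4719 ms
Processing delay = 5.0 ms
Total one-way latency = 56.4719 ms


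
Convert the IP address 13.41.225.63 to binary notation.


13 = 00001101
41 = 00101001
225 = 11100001
63 = 00111111
Binary: 00001101.00101001.11100001.00111111


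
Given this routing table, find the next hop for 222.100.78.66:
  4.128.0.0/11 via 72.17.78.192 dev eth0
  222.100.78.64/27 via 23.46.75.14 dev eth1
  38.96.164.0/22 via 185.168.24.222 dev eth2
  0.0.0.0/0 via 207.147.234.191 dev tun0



Longest prefix match for 222.100.78.66:
  /11 4.128.0.0: no
  /27 222.100.78.64: MATCH
  /22 38.96.164.0: no
  /0 0.0.0.0: MATCH
Selected: next-hop 23.46.75.14 via eth1 (matched /27)


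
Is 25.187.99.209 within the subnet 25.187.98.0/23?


Subnet network: 25.187.98.0
Test IP AND mask: 25.187.98.0
Yes, 25.187.99.209 is in 25.187.98.0/23


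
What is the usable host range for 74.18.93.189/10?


Network: 74.0.0.0
Broadcast: 74.63.255.255
First usable = network + 1
Last usable = broadcast - 1
Range: 74.0.0.1 to 74.63.255.254


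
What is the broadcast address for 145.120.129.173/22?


Network: 145.120.128.0/22
Host bits = 10
Set all host bits to 1:
Broadcast: 145.120.131.255


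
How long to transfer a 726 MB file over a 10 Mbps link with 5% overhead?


Effective throughput = 10 * (1 - 5/100) = 9.5 Mbps
File size in Mb = 726 * 8 = 5808 Mb
Time = 5808 / 9.5
Time = 611.3684 seconds


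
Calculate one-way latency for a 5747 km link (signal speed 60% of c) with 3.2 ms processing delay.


Speed = 0.6 * 3e5 km/s = 180000 km/s
Propagation delay = 5747 / 180000 = 0.0319 s = 31.9278 ms
Processing delay = 3.2 ms
Total one-way latency = 35.1278 ms


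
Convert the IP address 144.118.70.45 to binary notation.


144 = 10010000
118 = 01110110
70 = 01000110
45 = 00101101
Binary: 10010000.01110110.01000110.00101101


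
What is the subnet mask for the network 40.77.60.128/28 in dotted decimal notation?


/28 means 28 network bits, 4 host bits
Binary: 11111111111111111111111111110000
Mask: 255.255.255.240


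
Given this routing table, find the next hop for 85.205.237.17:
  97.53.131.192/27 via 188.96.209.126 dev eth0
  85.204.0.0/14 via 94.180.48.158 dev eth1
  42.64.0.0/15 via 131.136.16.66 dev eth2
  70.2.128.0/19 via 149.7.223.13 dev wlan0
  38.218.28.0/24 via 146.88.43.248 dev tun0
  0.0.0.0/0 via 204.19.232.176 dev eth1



Longest prefix match for 85.205.237.17:
  /27 97.53.131.192: no
  /14 85.204.0.0: MATCH
  /15 42.64.0.0: no
  /19 70.2.128.0: no
  /24 38.218.28.0: no
  /0 0.0.0.0: MATCH
Selected: next-hop 94.180.48.158 via eth1 (matched /14)


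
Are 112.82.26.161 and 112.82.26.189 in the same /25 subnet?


Mask: 255.255.255.128
112.82.26.161 AND mask = 112.82.26.128
112.82.26.189 AND mask = 112.82.26.128
Yes, same subnet (112.82.26.128)


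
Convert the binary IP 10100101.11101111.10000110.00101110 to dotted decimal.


10100101 = 165
11101111 = 239
10000110 = 134
00101110 = 46
IP: 165.239.134.46


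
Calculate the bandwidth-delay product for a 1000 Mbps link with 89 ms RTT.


BDP = bandwidth * RTT
= 1000 Mbps * 89 ms
= 1000 * 1e6 * 89 / 1000 bits
= 89000000 bits
= 11125000 bytes
= 10864.2578 KB
BDP = 89000000 bits (11125000 bytes)


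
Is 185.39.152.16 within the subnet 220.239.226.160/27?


Subnet network: 220.239.226.160
Test IP AND mask: 185.39.152.0
No, 185.39.152.16 is not in 220.239.226.160/27


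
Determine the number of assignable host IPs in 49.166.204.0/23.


Host bits = 32 - 23 = 9
Total addresses = 2^9 = 512
Usable = total - 2 (network and broadcast)
Usable hosts: 510


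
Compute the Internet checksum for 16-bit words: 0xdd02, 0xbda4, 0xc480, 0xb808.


Sum all words (with carry folding):
+ 0xdd02 = 0xdd02
+ 0xbda4 = 0x9aa7
+ 0xc480 = 0x5f28
+ 0xb808 = 0x1731
One's complement: ~0x1731
Checksum = 0xe8ce


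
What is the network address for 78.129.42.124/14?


IP:   01001110.10000001.00101010.01111100
Mask: 11111111.11111100.00000000.00000000
AND operation:
Net:  01001110.10000000.00000000.00000000
Network: 78.128.0.0/14


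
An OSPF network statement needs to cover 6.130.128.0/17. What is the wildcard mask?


Subnet mask: 255.255.128.0
Wildcard = 255.255.255.255 - subnet mask
255 - 255 = 0
255 - 255 = 0
255 - 128 = 127
255 - 0 = 255
Wildcard: 0.0.127.255


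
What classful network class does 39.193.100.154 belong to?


First octet: 39
Binary: 00100111
0xxxxxxx -> Class A (1-126)
Class A, default mask 255.0.0.0 (/8)


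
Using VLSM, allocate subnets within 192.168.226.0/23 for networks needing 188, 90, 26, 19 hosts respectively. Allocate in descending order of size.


188 hosts -> /24 (254 usable): 192.168.226.0/24
90 hosts -> /25 (126 usable): 192.168.227.0/25
26 hosts -> /27 (30 usable): 192.168.227.128/27
19 hosts -> /27 (30 usable): 192.168.227.160/27
Allocation: 192.168.226.0/24 (188 hosts, 254 usable); 192.168.227.0/25 (90 hosts, 126 usable); 192.168.227.128/27 (26 hosts, 30 usable); 192.168.227.160/27 (19 hosts, 30 usable)


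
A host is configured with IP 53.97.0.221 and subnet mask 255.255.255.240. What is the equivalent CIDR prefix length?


Binary: 11111111.11111111.11111111.11110000
Count leading 1s
Prefix: /28


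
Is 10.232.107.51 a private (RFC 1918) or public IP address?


RFC 1918 private ranges:
  10.0.0.0/8 (10.0.0.0 - 10.255.255.255)
  172.16.0.0/12 (172.16.0.0 - 172.31.255.255)
  192.168.0.0/16 (192.168.0.0 - 192.168.255.255)
Private (in 10.0.0.0/8)


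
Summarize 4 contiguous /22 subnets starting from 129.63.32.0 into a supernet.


Original prefix: /22
Number of subnets: 4 = 2^2
New prefix = 22 - 2 = 20
Supernet: 129.63.32.0/20


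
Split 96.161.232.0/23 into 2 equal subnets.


New prefix = 23 + 1 = 24
Each subnet has 256 addresses
  96.161.232.0/24
  96.161.233.0/24
Subnets: 96.161.232.0/24, 96.161.233.0/24


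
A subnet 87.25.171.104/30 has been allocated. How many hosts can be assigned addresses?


Host bits = 32 - 30 = 2
Total addresses = 2^2 = 4
Usable = total - 2 (network and broadcast)
Usable hosts: 2


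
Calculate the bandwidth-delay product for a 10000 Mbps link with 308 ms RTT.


BDP = bandwidth * RTT
= 10000 Mbps * 308 ms
= 10000 * 1e6 * 308 / 1000 bits
= 3080000000 bits
= 385000000 bytes
= 375976.5625 KB
BDP = 3080000000 bits (385000000 bytes)


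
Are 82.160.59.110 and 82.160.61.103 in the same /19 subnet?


Mask: 255.255.224.0
82.160.59.110 AND mask = 82.160.32.0
82.160.61.103 AND mask = 82.160.32.0
Yes, same subnet (82.160.32.0)


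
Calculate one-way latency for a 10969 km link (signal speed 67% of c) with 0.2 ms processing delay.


Speed = 0.67 * 3e5 km/s = 201000 km/s
Propagation delay = 10969 / 201000 = 0.0546 s = 54.5721 ms
Processing delay = 0.2 ms
Total one-way latency = 54.7721 ms


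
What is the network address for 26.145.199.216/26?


IP:   00011010.10010001.11000111.11011000
Mask: 11111111.11111111.11111111.11000000
AND operation:
Net:  00011010.10010001.11000111.11000000
Network: 26.145.199.192/26


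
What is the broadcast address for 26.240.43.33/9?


Network: 26.128.0.0/9
Host bits = 23
Set all host bits to 1:
Broadcast: 26.255.255.255


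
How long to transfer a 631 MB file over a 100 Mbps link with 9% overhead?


Effective throughput = 100 * (1 - 9/100) = 91 Mbps
File size in Mb = 631 * 8 = 5048 Mb
Time = 5048 / 91
Time = 55.4725 seconds


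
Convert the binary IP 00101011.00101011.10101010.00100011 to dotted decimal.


00101011 = 43
00101011 = 43
10101010 = 170
00100011 = 35
IP: 43.43.170.35


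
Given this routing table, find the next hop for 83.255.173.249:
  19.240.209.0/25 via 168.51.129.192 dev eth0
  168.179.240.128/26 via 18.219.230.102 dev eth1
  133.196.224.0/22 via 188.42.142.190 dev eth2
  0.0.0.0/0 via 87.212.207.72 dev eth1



Longest prefix match for 83.255.173.249:
  /25 19.240.209.0: no
  /26 168.179.240.128: no
  /22 133.196.224.0: no
  /0 0.0.0.0: MATCH
Selected: next-hop 87.212.207.72 via eth1 (matched /0)


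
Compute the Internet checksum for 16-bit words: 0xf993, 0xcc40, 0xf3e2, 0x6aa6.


Sum all words (with carry folding):
+ 0xf993 = 0xf993
+ 0xcc40 = 0xc5d4
+ 0xf3e2 = 0xb9b7
+ 0x6aa6 = 0x245e
One's complement: ~0x245e
Checksum = 0xdba1


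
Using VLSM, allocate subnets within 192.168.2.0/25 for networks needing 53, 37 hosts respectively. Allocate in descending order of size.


53 hosts -> /26 (62 usable): 192.168.2.0/26
37 hosts -> /26 (62 usable): 192.168.2.64/26
Allocation: 192.168.2.0/26 (53 hosts, 62 usable); 192.168.2.64/26 (37 hosts, 62 usable)


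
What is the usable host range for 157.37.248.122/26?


Network: 157.37.248.64
Broadcast: 157.37.248.127
First usable = network + 1
Last usable = broadcast - 1
Range: 157.37.248.65 to 157.37.248.126


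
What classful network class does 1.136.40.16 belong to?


First octet: 1
Binary: 00000001
0xxxxxxx -> Class A (1-126)
Class A, default mask 255.0.0.0 (/8)


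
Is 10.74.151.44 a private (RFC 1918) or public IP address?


RFC 1918 private ranges:
  10.0.0.0/8 (10.0.0.0 - 10.255.255.255)
  172.16.0.0/12 (172.16.0.0 - 172.31.255.255)
  192.168.0.0/16 (192.168.0.0 - 192.168.255.255)
Private (in 10.0.0.0/8)


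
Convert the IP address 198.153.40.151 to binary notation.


198 = 11000110
153 = 10011001
40 = 00101000
151 = 10010111
Binary: 11000110.10011001.00101000.10010111


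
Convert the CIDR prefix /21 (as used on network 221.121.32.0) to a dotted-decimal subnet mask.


/21 means 21 network bits, 11 host bits
Binary: 11111111111111111111100000000000
Mask: 255.255.248.0


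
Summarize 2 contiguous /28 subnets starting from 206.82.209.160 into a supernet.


Original prefix: /28
Number of subnets: 2 = 2^1
New prefix = 28 - 1 = 27
Supernet: 206.82.209.160/27


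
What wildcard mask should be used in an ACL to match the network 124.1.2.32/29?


Subnet mask: 255.255.255.248
Wildcard = 255.255.255.255 - subnet mask
255 - 255 = 0
255 - 255 = 0
255 - 255 = 0
255 - 248 = 7
Wildcard: 0.0.0.7


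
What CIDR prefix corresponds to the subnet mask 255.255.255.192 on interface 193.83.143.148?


Binary: 11111111.11111111.11111111.11000000
Count leading 1s
Prefix: /26


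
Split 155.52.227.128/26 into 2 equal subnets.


New prefix = 26 + 1 = 27
Each subnet has 32 addresses
  155.52.227.128/27
  155.52.227.160/27
Subnets: 155.52.227.128/27, 155.52.227.160/27


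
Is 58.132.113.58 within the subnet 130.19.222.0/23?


Subnet network: 130.19.222.0
Test IP AND mask: 58.132.112.0
No, 58.132.113.58 is not in 130.19.222.0/23


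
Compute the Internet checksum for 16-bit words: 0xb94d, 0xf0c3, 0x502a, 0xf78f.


Sum all words (with carry folding):
+ 0xb94d = 0xb94d
+ 0xf0c3 = 0xaa11
+ 0x502a = 0xfa3b
+ 0xf78f = 0xf1cb
One's complement: ~0xf1cb
Checksum = 0x0e34


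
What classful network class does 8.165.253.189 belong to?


First octet: 8
Binary: 00001000
0xxxxxxx -> Class A (1-126)
Class A, default mask 255.0.0.0 (/8)


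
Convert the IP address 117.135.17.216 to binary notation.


117 = 01110101
135 = 10000111
17 = 00010001
216 = 11011000
Binary: 01110101.10000111.00010001.11011000


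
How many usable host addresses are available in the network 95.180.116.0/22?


Host bits = 32 - 22 = 10
Total addresses = 2^10 = 1024
Usable = total - 2 (network and broadcast)
Usable hosts: 1022


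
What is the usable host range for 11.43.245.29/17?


Network: 11.43.128.0
Broadcast: 11.43.255.255
First usable = network + 1
Last usable = broadcast - 1
Range: 11.43.128.1 to 11.43.255.254


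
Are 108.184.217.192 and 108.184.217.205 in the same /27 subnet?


Mask: 255.255.255.224
108.184.217.192 AND mask = 108.184.217.192
108.184.217.205 AND mask = 108.184.217.192
Yes, same subnet (108.184.217.192)


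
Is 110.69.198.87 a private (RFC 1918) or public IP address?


RFC 1918 private ranges:
  10.0.0.0/8 (10.0.0.0 - 10.255.255.255)
  172.16.0.0/12 (172.16.0.0 - 172.31.255.255)
  192.168.0.0/16 (192.168.0.0 - 192.168.255.255)
Public (not in any RFC 1918 range)


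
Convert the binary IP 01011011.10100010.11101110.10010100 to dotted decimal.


01011011 = 91
10100010 = 162
11101110 = 238
10010100 = 148
IP: 91.162.238.148


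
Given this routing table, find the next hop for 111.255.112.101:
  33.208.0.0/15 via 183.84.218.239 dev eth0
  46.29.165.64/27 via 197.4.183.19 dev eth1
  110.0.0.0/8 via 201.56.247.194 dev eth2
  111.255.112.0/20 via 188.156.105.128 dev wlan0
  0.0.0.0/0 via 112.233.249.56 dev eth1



Longest prefix match for 111.255.112.101:
  /15 33.208.0.0: no
  /27 46.29.165.64: no
  /8 110.0.0.0: no
  /20 111.255.112.0: MATCH
  /0 0.0.0.0: MATCH
Selected: next-hop 188.156.105.128 via wlan0 (matched /20)


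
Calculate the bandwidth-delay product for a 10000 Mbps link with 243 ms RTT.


BDP = bandwidth * RTT
= 10000 Mbps * 243 ms
= 10000 * 1e6 * 243 / 1000 bits
= 2430000000 bits
= 303750000 bytes
= 296630.8594 KB
BDP = 2430000000 bits (303750000 bytes)


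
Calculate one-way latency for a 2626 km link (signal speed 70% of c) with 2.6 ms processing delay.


Speed = 0.7 * 3e5 km/s = 210000 km/s
Propagation delay = 2626 / 210000 = 0.0125 s = 12.5048 ms
Processing delay = 2.6 ms
Total one-way latency = 15.1048 ms


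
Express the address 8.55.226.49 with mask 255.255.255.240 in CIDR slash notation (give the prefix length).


Binary: 11111111.11111111.11111111.11110000
Count leading 1s
Prefix: /28


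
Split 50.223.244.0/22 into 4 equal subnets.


New prefix = 22 + 2 = 24
Each subnet has 256 addresses
  50.223.244.0/24
  50.223.245.0/24
  50.223.246.0/24
  50.223.247.0/24
Subnets: 50.223.244.0/24, 50.223.245.0/24, 50.223.246.0/24, 50.223.247.0/24


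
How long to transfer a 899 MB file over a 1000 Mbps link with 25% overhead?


Effective throughput = 1000 * (1 - 25/100) = 750 Mbps
File size in Mb = 899 * 8 = 7192 Mb
Time = 7192 / 750
Time = 9.5893 seconds


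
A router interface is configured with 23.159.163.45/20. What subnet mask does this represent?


/20 means 20 network bits, 12 host bits
Binary: 11111111111111111111000000000000
Mask: 255.255.240.0


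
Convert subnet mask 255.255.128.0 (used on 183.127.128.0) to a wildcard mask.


Subnet mask: 255.255.128.0
Wildcard = 255.255.255.255 - subnet mask
255 - 255 = 0
255 - 255 = 0
255 - 128 = 127
255 - 0 = 255
Wildcard: 0.0.127.255


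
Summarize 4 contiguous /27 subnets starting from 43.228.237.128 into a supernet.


Original prefix: /27
Number of subnets: 4 = 2^2
New prefix = 27 - 2 = 25
Supernet: 43.228.237.128/25


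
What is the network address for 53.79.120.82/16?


IP:   00110101.01001111.01111000.01010010
Mask: 11111111.11111111.00000000.00000000
AND operation:
Net:  00110101.01001111.00000000.00000000
Network: 53.79.0.0/16


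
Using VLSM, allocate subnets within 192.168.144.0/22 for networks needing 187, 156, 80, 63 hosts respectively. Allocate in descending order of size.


187 hosts -> /24 (254 usable): 192.168.144.0/24
156 hosts -> /24 (254 usable): 192.168.145.0/24
80 hosts -> /25 (126 usable): 192.168.146.0/25
63 hosts -> /25 (126 usable): 192.168.146.128/25
Allocation: 192.168.144.0/24 (187 hosts, 254 usable); 192.168.145.0/24 (156 hosts, 254 usable); 192.168.146.0/25 (80 hosts, 126 usable); 192.168.146.128/25 (63 hosts, 126 usable)


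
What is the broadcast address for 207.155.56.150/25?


Network: 207.155.56.128/25
Host bits = 7
Set all host bits to 1:
Broadcast: 207.155.56.255


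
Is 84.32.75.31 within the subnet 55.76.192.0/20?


Subnet network: 55.76.192.0
Test IP AND mask: 84.32.64.0
No, 84.32.75.31 is not in 55.76.192.0/20


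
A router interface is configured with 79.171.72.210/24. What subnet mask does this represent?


/24 means 24 network bits, 8 host bits
Binary: 11111111111111111111111100000000
Mask: 255.255.255.0


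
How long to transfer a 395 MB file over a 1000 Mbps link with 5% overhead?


Effective throughput = 1000 * (1 - 5/100) = 950 Mbps
File size in Mb = 395 * 8 = 3160 Mb
Time = 3160 / 950
Time = 3.3263 seconds


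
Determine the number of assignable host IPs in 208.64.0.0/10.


Host bits = 32 - 10 = 22
Total addresses = 2^22 = 4194304
Usable = total - 2 (network and broadcast)
Usable hosts: 4194302


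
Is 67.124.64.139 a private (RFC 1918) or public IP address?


RFC 1918 private ranges:
  10.0.0.0/8 (10.0.0.0 - 10.255.255.255)
  172.16.0.0/12 (172.16.0.0 - 172.31.255.255)
  192.168.0.0/16 (192.168.0.0 - 192.168.255.255)
Public (not in any RFC 1918 range)


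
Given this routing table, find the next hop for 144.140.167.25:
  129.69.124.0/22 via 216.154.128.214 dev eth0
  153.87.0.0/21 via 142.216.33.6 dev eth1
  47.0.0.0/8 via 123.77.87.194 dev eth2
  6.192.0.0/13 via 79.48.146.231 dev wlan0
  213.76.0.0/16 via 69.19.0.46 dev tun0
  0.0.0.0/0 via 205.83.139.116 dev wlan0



Longest prefix match for 144.140.167.25:
  /22 129.69.124.0: no
  /21 153.87.0.0: no
  /8 47.0.0.0: no
  /13 6.192.0.0: no
  /16 213.76.0.0: no
  /0 0.0.0.0: MATCH
Selected: next-hop 205.83.139.116 via wlan0 (matched /0)


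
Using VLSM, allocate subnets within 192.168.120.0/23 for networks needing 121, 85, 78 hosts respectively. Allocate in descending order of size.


121 hosts -> /25 (126 usable): 192.168.120.0/25
85 hosts -> /25 (126 usable): 192.168.120.128/25
78 hosts -> /25 (126 usable): 192.168.121.0/25
Allocation: 192.168.120.0/25 (121 hosts, 126 usable); 192.168.120.128/25 (85 hosts, 126 usable); 192.168.121.0/25 (78 hosts, 126 usable)


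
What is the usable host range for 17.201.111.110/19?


Network: 17.201.96.0
Broadcast: 17.201.127.255
First usable = network + 1
Last usable = broadcast - 1
Range: 17.201.96.1 to 17.201.127.254


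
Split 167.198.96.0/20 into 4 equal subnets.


New prefix = 20 + 2 = 22
Each subnet has 1024 addresses
  167.198.96.0/22
  167.198.100.0/22
  167.198.104.0/22
  167.198.108.0/22
Subnets: 167.198.96.0/22, 167.198.100.0/22, 167.198.104.0/22, 167.198.108.0/22


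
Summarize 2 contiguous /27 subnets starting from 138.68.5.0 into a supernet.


Original prefix: /27
Number of subnets: 2 = 2^1
New prefix = 27 - 1 = 26
Supernet: 138.68.5.0/26


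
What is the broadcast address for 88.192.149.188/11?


Network: 88.192.0.0/11
Host bits = 21
Set all host bits to 1:
Broadcast: 88.223.255.255


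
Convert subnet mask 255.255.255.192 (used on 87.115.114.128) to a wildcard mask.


Subnet mask: 255.255.255.192
Wildcard = 255.255.255.255 - subnet mask
255 - 255 = 0
255 - 255 = 0
255 - 255 = 0
255 - 192 = 63
Wildcard: 0.0.0.63


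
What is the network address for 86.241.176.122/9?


IP:   01010110.11110001.10110000.01111010
Mask: 11111111.10000000.00000000.00000000
AND operation:
Net:  01010110.10000000.00000000.00000000
Network: 86.128.0.0/9


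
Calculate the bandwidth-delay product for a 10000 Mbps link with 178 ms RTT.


BDP = bandwidth * RTT
= 10000 Mbps * 178 ms
= 10000 * 1e6 * 178 / 1000 bits
= 1780000000 bits
= 222500000 bytes
= 217285.1562 KB
BDP = 1780000000 bits (222500000 bytes)


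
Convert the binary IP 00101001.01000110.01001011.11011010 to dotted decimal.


00101001 = 41
01000110 = 70
01001011 = 75
11011010 = 218
IP: 41.70.75.218


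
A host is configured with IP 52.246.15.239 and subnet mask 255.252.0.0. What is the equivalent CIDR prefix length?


Binary: 11111111.11111100.00000000.00000000
Count leading 1s
Prefix: /14


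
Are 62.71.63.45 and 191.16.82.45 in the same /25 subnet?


Mask: 255.255.255.128
62.71.63.45 AND mask = 62.71.63.0
191.16.82.45 AND mask = 191.16.82.0
No, different subnets (62.71.63.0 vs 191.16.82.0)


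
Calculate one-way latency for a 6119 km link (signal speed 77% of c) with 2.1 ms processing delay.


Speed = 0.77 * 3e5 km/s = 231000 km/s
Propagation delay = 6119 / 231000 = 0.0265 s = 26.4892 ms
Processing delay = 2.1 ms
Total one-way latency = 28.5892 ms


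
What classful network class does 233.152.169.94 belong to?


First octet: 233
Binary: 11101001
1110xxxx -> Class D (224-239)
Class D (multicast), default mask N/A


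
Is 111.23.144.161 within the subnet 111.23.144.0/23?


Subnet network: 111.23.144.0
Test IP AND mask: 111.23.144.0
Yes, 111.23.144.161 is in 111.23.144.0/23


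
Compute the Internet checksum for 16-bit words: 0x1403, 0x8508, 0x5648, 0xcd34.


Sum all words (with carry folding):
+ 0x1403 = 0x1403
+ 0x8508 = 0x990b
+ 0x5648 = 0xef53
+ 0xcd34 = 0xbc88
One's complement: ~0xbc88
Checksum = 0x4377


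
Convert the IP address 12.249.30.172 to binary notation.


12 = 00001100
249 = 11111001
30 = 00011110
172 = 10101100
Binary: 00001100.11111001.00011110.10101100


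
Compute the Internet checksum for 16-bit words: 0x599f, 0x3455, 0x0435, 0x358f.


Sum all words (with carry folding):
+ 0x599f = 0x599f
+ 0x3455 = 0x8df4
+ 0x0435 = 0x9229
+ 0x358f = 0xc7b8
One's complement: ~0xc7b8
Checksum = 0x3847


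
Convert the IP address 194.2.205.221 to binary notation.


194 = 11000010
2 = 00000010
205 = 11001101
221 = 11011101
Binary: 11000010.00000010.11001101.11011101


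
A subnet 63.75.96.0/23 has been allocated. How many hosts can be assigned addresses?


Host bits = 32 - 23 = 9
Total addresses = 2^9 = 512
Usable = total - 2 (network and broadcast)
Usable hosts: 510


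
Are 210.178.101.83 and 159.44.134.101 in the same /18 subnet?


Mask: 255.255.192.0
210.178.101.83 AND mask = 210.178.64.0
159.44.134.101 AND mask = 159.44.128.0
No, different subnets (210.178.64.0 vs 159.44.128.0)


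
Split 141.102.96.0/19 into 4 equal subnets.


New prefix = 19 + 2 = 21
Each subnet has 2048 addresses
  141.102.96.0/21
  141.102.104.0/21
  141.102.112.0/21
  141.102.120.0/21
Subnets: 141.102.96.0/21, 141.102.104.0/21, 141.102.112.0/21, 141.102.120.0/21


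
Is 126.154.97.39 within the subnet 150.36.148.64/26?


Subnet network: 150.36.148.64
Test IP AND mask: 126.154.97.0
No, 126.154.97.39 is not in 150.36.148.64/26


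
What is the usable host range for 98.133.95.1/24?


Network: 98.133.95.0
Broadcast: 98.133.95.255
First usable = network + 1
Last usable = broadcast - 1
Range: 98.133.95.1 to 98.133.95.254


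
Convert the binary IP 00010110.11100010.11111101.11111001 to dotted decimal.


00010110 = 22
11100010 = 226
11111101 = 253
11111001 = 249
IP: 22.226.253.249


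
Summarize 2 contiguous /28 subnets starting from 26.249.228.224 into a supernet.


Original prefix: /28
Number of subnets: 2 = 2^1
New prefix = 28 - 1 = 27
Supernet: 26.249.228.224/27


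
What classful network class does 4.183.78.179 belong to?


First octet: 4
Binary: 00000100
0xxxxxxx -> Class A (1-126)
Class A, default mask 255.0.0.0 (/8)


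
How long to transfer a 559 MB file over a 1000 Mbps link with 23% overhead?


Effective throughput = 1000 * (1 - 23/100) = 770 Mbps
File size in Mb = 559 * 8 = 4472 Mb
Time = 4472 / 770
Time = 5.8078 seconds


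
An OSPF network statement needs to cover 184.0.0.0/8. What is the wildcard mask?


Subnet mask: 255.0.0.0
Wildcard = 255.255.255.255 - subnet mask
255 - 255 = 0
255 - 0 = 255
255 - 0 = 255
255 - 0 = 255
Wildcard: 0.255.255.255


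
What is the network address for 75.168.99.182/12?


IP:   01001011.10101000.01100011.10110110
Mask: 11111111.11110000.00000000.00000000
AND operation:
Net:  01001011.10100000.00000000.00000000
Network: 75.160.0.0/12


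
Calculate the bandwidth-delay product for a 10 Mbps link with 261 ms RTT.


BDP = bandwidth * RTT
= 10 Mbps * 261 ms
= 10 * 1e6 * 261 / 1000 bits
= 2610000 bits
= 326250 bytes
= 318.6035 KB
BDP = 2610000 bits (326250 bytes)


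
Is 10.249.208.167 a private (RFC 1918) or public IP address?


RFC 1918 private ranges:
  10.0.0.0/8 (10.0.0.0 - 10.255.255.255)
  172.16.0.0/12 (172.16.0.0 - 172.31.255.255)
  192.168.0.0/16 (192.168.0.0 - 192.168.255.255)
Private (in 10.0.0.0/8)


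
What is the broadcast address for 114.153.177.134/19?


Network: 114.153.160.0/19
Host bits = 13
Set all host bits to 1:
Broadcast: 114.153.191.255


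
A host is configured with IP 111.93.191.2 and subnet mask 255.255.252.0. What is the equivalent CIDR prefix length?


Binary: 11111111.11111111.11111100.00000000
Count leading 1s
Prefix: /22


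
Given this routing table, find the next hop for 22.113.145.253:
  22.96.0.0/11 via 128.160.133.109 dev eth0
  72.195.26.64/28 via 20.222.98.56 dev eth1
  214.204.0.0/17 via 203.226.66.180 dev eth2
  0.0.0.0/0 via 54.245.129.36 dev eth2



Longest prefix match for 22.113.145.253:
  /11 22.96.0.0: MATCH
  /28 72.195.26.64: no
  /17 214.204.0.0: no
  /0 0.0.0.0: MATCH
Selected: next-hop 128.160.133.109 via eth0 (matched /11)


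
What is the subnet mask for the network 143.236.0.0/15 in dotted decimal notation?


/15 means 15 network bits, 17 host bits
Binary: 11111111111111100000000000000000
Mask: 255.254.0.0


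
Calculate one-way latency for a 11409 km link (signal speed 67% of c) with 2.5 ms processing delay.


Speed = 0.67 * 3e5 km/s = 201000 km/s
Propagation delay = 11409 / 201000 = 0.0568 s = 56.7612 ms
Processing delay = 2.5 ms
Total one-way latency = 59.2612 ms


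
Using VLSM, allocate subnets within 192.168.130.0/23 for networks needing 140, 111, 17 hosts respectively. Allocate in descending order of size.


140 hosts -> /24 (254 usable): 192.168.130.0/24
111 hosts -> /25 (126 usable): 192.168.131.0/25
17 hosts -> /27 (30 usable): 192.168.131.128/27
Allocation: 192.168.130.0/24 (140 hosts, 254 usable); 192.168.131.0/25 (111 hosts, 126 usable); 192.168.131.128/27 (17 hosts, 30 usable)


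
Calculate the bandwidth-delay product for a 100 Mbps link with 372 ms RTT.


BDP = bandwidth * RTT
= 100 Mbps * 372 ms
= 100 * 1e6 * 372 / 1000 bits
= 37200000 bits
= 4650000 bytes
= 4541.0156 KB
BDP = 37200000 bits (4650000 bytes)


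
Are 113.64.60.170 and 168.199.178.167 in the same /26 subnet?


Mask: 255.255.255.192
113.64.60.170 AND mask = 113.64.60.128
168.199.178.167 AND mask = 168.199.178.128
No, different subnets (113.64.60.128 vs 168.199.178.128)


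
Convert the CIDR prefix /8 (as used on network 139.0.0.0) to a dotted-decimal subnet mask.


/8 means 8 network bits, 24 host bits
Binary: 11111111000000000000000000000000
Mask: 255.0.0.0


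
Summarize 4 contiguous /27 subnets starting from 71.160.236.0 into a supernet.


Original prefix: /27
Number of subnets: 4 = 2^2
New prefix = 27 - 2 = 25
Supernet: 71.160.236.0/25


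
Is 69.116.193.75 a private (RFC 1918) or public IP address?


RFC 1918 private ranges:
  10.0.0.0/8 (10.0.0.0 - 10.255.255.255)
  172.16.0.0/12 (172.16.0.0 - 172.31.255.255)
  192.168.0.0/16 (192.168.0.0 - 192.168.255.255)
Public (not in any RFC 1918 range)


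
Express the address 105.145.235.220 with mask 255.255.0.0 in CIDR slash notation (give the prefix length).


Binary: 11111111.11111111.00000000.00000000
Count leading 1s
Prefix: /16


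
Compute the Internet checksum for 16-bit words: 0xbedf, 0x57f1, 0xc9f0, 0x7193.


Sum all words (with carry folding):
+ 0xbedf = 0xbedf
+ 0x57f1 = 0x16d1
+ 0xc9f0 = 0xe0c1
+ 0x7193 = 0x5255
One's complement: ~0x5255
Checksum = 0xadaa


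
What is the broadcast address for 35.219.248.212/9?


Network: 35.128.0.0/9
Host bits = 23
Set all host bits to 1:
Broadcast: 35.255.255.255


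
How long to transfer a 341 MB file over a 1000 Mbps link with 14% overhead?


Effective throughput = 1000 * (1 - 14/100) = 860 Mbps
File size in Mb = 341 * 8 = 2728 Mb
Time = 2728 / 860
Time = 3.1721 seconds


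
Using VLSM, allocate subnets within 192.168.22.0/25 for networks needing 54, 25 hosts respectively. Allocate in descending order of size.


54 hosts -> /26 (62 usable): 192.168.22.0/26
25 hosts -> /27 (30 usable): 192.168.22.64/27
Allocation: 192.168.22.0/26 (54 hosts, 62 usable); 192.168.22.64/27 (25 hosts, 30 usable)


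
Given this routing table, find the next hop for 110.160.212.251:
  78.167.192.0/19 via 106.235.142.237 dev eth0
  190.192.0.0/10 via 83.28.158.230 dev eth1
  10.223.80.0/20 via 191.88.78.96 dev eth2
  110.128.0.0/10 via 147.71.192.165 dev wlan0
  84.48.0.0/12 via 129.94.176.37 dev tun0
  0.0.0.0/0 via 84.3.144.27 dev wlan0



Longest prefix match for 110.160.212.251:
  /19 78.167.192.0: no
  /10 190.192.0.0: no
  /20 10.223.80.0: no
  /10 110.128.0.0: MATCH
  /12 84.48.0.0: no
  /0 0.0.0.0: MATCH
Selected: next-hop 147.71.192.165 via wlan0 (matched /10)


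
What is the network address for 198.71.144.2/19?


IP:   11000110.01000111.10010000.00000010
Mask: 11111111.11111111.11100000.00000000
AND operation:
Net:  11000110.01000111.10000000.00000000
Network: 198.71.128.0/19


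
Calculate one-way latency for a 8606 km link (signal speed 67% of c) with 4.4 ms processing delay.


Speed = 0.67 * 3e5 km/s = 201000 km/s
Propagation delay = 8606 / 201000 = 0.0428 s = 42.8159 ms
Processing delay = 4.4 ms
Total one-way latency = 47.2159 ms


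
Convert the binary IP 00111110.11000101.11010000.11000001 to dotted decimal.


00111110 = 62
11000101 = 197
11010000 = 208
11000001 = 193
IP: 62.197.208.193


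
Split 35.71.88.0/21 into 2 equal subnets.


New prefix = 21 + 1 = 22
Each subnet has 1024 addresses
  35.71.88.0/22
  35.71.92.0/22
Subnets: 35.71.88.0/22, 35.71.92.0/22


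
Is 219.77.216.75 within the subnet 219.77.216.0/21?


Subnet network: 219.77.216.0
Test IP AND mask: 219.77.216.0
Yes, 219.77.216.75 is in 219.77.216.0/21


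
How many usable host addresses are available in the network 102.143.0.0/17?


Host bits = 32 - 17 = 15
Total addresses = 2^15 = 32768
Usable = total - 2 (network and broadcast)
Usable hosts: 32766


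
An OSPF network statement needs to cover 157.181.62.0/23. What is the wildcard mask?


Subnet mask: 255.255.254.0
Wildcard = 255.255.255.255 - subnet mask
255 - 255 = 0
255 - 255 = 0
255 - 254 = 1
255 - 0 = 255
Wildcard: 0.0.1.255


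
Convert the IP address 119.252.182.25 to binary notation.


119 = 01110111
252 = 11111100
182 = 10110110
25 = 00011001
Binary: 01110111.11111100.10110110.00011001


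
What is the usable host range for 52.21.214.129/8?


Network: 52.0.0.0
Broadcast: 52.255.255.255
First usable = network + 1
Last usable = broadcast - 1
Range: 52.0.0.1 to 52.255.255.254


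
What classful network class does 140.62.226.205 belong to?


First octet: 140
Binary: 10001100
10xxxxxx -> Class B (128-191)
Class B, default mask 255.255.0.0 (/16)


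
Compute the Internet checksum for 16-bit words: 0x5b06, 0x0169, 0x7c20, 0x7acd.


Sum all words (with carry folding):
+ 0x5b06 = 0x5b06
+ 0x0169 = 0x5c6f
+ 0x7c20 = 0xd88f
+ 0x7acd = 0x535d
One's complement: ~0x535d
Checksum = 0xaca2


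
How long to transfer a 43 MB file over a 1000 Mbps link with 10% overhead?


Effective throughput = 1000 * (1 - 10/100) = 900 Mbps
File size in Mb = 43 * 8 = 344 Mb
Time = 344 / 900
Time = 0.3822 seconds


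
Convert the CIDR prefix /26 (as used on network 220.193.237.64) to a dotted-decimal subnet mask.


/26 means 26 network bits, 6 host bits
Binary: 11111111111111111111111111000000
Mask: 255.255.255.192


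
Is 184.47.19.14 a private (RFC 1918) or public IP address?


RFC 1918 private ranges:
  10.0.0.0/8 (10.0.0.0 - 10.255.255.255)
  172.16.0.0/12 (172.16.0.0 - 172.31.255.255)
  192.168.0.0/16 (192.168.0.0 - 192.168.255.255)
Public (not in any RFC 1918 range)


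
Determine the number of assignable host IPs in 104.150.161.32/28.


Host bits = 32 - 28 = 4
Total addresses = 2^4 = 16
Usable = total - 2 (network and broadcast)
Usable hosts: 14


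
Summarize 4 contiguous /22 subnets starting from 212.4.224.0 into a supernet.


Original prefix: /22
Number of subnets: 4 = 2^2
New prefix = 22 - 2 = 20
Supernet: 212.4.224.0/20


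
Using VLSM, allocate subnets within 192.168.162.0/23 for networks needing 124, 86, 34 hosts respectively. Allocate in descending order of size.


124 hosts -> /25 (126 usable): 192.168.162.0/25
86 hosts -> /25 (126 usable): 192.168.162.128/25
34 hosts -> /26 (62 usable): 192.168.163.0/26
Allocation: 192.168.162.0/25 (124 hosts, 126 usable); 192.168.162.128/25 (86 hosts, 126 usable); 192.168.163.0/26 (34 hosts, 62 usable)


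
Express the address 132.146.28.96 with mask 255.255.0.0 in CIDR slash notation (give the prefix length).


Binary: 11111111.11111111.00000000.00000000
Count leading 1s
Prefix: /16


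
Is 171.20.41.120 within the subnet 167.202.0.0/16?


Subnet network: 167.202.0.0
Test IP AND mask: 171.20.0.0
No, 171.20.41.120 is not in 167.202.0.0/16


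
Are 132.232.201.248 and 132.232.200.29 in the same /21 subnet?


Mask: 255.255.248.0
132.232.201.248 AND mask = 132.232.200.0
132.232.200.29 AND mask = 132.232.200.0
Yes, same subnet (132.232.200.0)


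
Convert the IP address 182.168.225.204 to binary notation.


182 = 10110110
168 = 10101000
225 = 11100001
204 = 11001100
Binary: 10110110.10101000.11100001.11001100


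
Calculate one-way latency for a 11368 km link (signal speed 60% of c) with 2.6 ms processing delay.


Speed = 0.6 * 3e5 km/s = 180000 km/s
Propagation delay = 11368 / 180000 = 0.0632 s = 63.1556 ms
Processing delay = 2.6 ms
Total one-way latency = 65.7556 ms


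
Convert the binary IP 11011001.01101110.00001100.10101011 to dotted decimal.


11011001 = 217
01101110 = 110
00001100 = 12
10101011 = 171
IP: 217.110.12.171


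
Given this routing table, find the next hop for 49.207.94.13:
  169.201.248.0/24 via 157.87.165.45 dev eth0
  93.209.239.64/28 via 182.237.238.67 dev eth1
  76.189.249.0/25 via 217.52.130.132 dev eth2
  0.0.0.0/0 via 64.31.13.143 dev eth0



Longest prefix match for 49.207.94.13:
  /24 169.201.248.0: no
  /28 93.209.239.64: no
  /25 76.189.249.0: no
  /0 0.0.0.0: MATCH
Selected: next-hop 64.31.13.143 via eth0 (matched /0)


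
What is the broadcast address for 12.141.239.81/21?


Network: 12.141.232.0/21
Host bits = 11
Set all host bits to 1:
Broadcast: 12.141.239.255


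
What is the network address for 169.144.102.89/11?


IP:   10101001.10010000.01100110.01011001
Mask: 11111111.11100000.00000000.00000000
AND operation:
Net:  10101001.10000000.00000000.00000000
Network: 169.128.0.0/11


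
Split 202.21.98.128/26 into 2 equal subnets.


New prefix = 26 + 1 = 27
Each subnet has 32 addresses
  202.21.98.128/27
  202.21.98.160/27
Subnets: 202.21.98.128/27, 202.21.98.160/27


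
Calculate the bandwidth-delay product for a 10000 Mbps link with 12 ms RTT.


BDP = bandwidth * RTT
= 10000 Mbps * 12 ms
= 10000 * 1e6 * 12 / 1000 bits
= 120000000 bits
= 15000000 bytes
= 14648.4375 KB
BDP = 120000000 bits (15000000 bytes)


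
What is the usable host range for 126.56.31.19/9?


Network: 126.0.0.0
Broadcast: 126.127.255.255
First usable = network + 1
Last usable = broadcast - 1
Range: 126.0.0.1 to 126.127.255.254


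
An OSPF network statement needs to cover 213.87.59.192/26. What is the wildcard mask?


Subnet mask: 255.255.255.192
Wildcard = 255.255.255.255 - subnet mask
255 - 255 = 0
255 - 255 = 0
255 - 255 = 0
255 - 192 = 63
Wildcard: 0.0.0.63


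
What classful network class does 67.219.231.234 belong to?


First octet: 67
Binary: 01000011
0xxxxxxx -> Class A (1-126)
Class A, default mask 255.0.0.0 (/8)


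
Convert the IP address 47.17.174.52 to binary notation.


47 = 00101111
17 = 00010001
174 = 10101110
52 = 00110100
Binary: 00101111.00010001.10101110.00110100


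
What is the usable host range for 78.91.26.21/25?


Network: 78.91.26.0
Broadcast: 78.91.26.127
First usable = network + 1
Last usable = broadcast - 1
Range: 78.91.26.1 to 78.91.26.126
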